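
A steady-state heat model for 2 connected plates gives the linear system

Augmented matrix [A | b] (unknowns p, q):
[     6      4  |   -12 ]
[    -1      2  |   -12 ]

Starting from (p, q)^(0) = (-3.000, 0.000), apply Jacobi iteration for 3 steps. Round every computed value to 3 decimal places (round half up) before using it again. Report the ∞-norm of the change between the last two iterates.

Iteration 1:
  p = (-12 - (4)·0.000) / (6) = -2.000
  q = (-12 - (-1)·-3.000) / (2) = -7.500
Iteration 2:
  p = (-12 - (4)·-7.500) / (6) = 3.000
  q = (-12 - (-1)·-2.000) / (2) = -7.000
Iteration 3:
  p = (-12 - (4)·-7.000) / (6) = 2.667
  q = (-12 - (-1)·3.000) / (2) = -4.500
Change: (-0.333, 2.500) → max |·| = 2.500

2.500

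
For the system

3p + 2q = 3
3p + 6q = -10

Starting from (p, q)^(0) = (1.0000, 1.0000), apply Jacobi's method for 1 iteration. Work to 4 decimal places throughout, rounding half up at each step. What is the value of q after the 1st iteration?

-2.1667

Iteration 1:
  p = (3 - (2)·1.0000) / (3) = 0.3333
  q = (-10 - (3)·1.0000) / (6) = -2.1667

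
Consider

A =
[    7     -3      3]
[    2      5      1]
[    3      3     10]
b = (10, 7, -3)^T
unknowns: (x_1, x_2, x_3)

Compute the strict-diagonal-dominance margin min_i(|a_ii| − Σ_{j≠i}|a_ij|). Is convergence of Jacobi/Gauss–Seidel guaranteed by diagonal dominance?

row 1: |7| − (3+3) = 1
row 2: |5| − (2+1) = 2
row 3: |10| − (3+3) = 4
minimum over rows = 1 → strictly diagonally dominant (convergence guaranteed)

1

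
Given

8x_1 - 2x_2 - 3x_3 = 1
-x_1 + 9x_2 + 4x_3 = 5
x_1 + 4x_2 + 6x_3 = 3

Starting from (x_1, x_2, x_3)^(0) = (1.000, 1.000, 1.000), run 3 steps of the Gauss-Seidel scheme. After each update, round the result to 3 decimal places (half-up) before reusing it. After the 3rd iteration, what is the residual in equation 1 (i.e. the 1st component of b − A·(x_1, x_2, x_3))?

Iteration 1:
  x_1 = (1 - (-2)·1.000 - (-3)·1.000) / (8) = 0.750
  x_2 = (5 - (-1)·0.750 - (4)·1.000) / (9) = 0.194
  x_3 = (3 - (1)·0.750 - (4)·0.194) / (6) = 0.246
Iteration 2:
  x_1 = (1 - (-2)·0.194 - (-3)·0.246) / (8) = 0.266
  x_2 = (5 - (-1)·0.266 - (4)·0.246) / (9) = 0.476
  x_3 = (3 - (1)·0.266 - (4)·0.476) / (6) = 0.138
Iteration 3:
  x_1 = (1 - (-2)·0.476 - (-3)·0.138) / (8) = 0.296
  x_2 = (5 - (-1)·0.296 - (4)·0.138) / (9) = 0.527
  x_3 = (3 - (1)·0.296 - (4)·0.527) / (6) = 0.099
Residual b − A·x = (-0.017, 0.157, 0.002)

-0.017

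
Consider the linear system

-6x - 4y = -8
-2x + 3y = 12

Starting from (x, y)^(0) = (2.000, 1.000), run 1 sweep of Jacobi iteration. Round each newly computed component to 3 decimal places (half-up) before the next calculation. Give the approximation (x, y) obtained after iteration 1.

(0.667, 5.333)

Iteration 1:
  x = (-8 - (-4)·1.000) / (-6) = 0.667
  y = (12 - (-2)·2.000) / (3) = 5.333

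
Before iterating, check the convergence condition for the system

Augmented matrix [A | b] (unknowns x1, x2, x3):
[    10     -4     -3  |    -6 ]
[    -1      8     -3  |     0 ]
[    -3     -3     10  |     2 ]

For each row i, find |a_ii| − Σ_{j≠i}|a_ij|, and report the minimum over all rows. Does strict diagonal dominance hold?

3

row 1: |10| − (4+3) = 3
row 2: |8| − (1+3) = 4
row 3: |10| − (3+3) = 4
minimum over rows = 3 → strictly diagonally dominant (convergence guaranteed)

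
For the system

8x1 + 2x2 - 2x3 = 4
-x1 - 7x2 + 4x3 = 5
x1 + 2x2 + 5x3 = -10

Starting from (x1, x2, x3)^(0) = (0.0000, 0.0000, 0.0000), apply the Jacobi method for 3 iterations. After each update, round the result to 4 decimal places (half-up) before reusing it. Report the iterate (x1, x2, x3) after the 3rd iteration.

(0.5286, -1.7765, -1.2643)

Iteration 1:
  x1 = (4 - (2)·0.0000 - (-2)·0.0000) / (8) = 0.5000
  x2 = (5 - (-1)·0.0000 - (4)·0.0000) / (-7) = -0.7143
  x3 = (-10 - (1)·0.0000 - (2)·0.0000) / (5) = -2.0000
Iteration 2:
  x1 = (4 - (2)·-0.7143 - (-2)·-2.0000) / (8) = 0.1786
  x2 = (5 - (-1)·0.5000 - (4)·-2.0000) / (-7) = -1.9286
  x3 = (-10 - (1)·0.5000 - (2)·-0.7143) / (5) = -1.8143
Iteration 3:
  x1 = (4 - (2)·-1.9286 - (-2)·-1.8143) / (8) = 0.5286
  x2 = (5 - (-1)·0.1786 - (4)·-1.8143) / (-7) = -1.7765
  x3 = (-10 - (1)·0.1786 - (2)·-1.9286) / (5) = -1.2643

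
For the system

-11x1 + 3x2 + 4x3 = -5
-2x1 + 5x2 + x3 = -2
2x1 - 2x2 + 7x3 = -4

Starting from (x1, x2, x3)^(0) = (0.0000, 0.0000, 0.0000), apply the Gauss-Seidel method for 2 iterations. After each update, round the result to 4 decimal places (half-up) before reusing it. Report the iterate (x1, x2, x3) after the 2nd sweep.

Iteration 1:
  x1 = (-5 - (3)·0.0000 - (4)·0.0000) / (-11) = 0.4545
  x2 = (-2 - (-2)·0.4545 - (1)·0.0000) / (5) = -0.2182
  x3 = (-4 - (2)·0.4545 - (-2)·-0.2182) / (7) = -0.7636
Iteration 2:
  x1 = (-5 - (3)·-0.2182 - (4)·-0.7636) / (-11) = 0.1174
  x2 = (-2 - (-2)·0.1174 - (1)·-0.7636) / (5) = -0.2003
  x3 = (-4 - (2)·0.1174 - (-2)·-0.2003) / (7) = -0.6622

(0.1174, -0.2003, -0.6622)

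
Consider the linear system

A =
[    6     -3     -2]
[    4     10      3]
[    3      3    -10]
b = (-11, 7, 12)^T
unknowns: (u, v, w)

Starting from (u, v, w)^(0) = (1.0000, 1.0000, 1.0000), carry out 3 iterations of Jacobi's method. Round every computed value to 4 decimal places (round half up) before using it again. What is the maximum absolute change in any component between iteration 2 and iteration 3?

Iteration 1:
  u = (-11 - (-3)·1.0000 - (-2)·1.0000) / (6) = -1.0000
  v = (7 - (4)·1.0000 - (3)·1.0000) / (10) = 0.0000
  w = (12 - (3)·1.0000 - (3)·1.0000) / (-10) = -0.6000
Iteration 2:
  u = (-11 - (-3)·0.0000 - (-2)·-0.6000) / (6) = -2.0333
  v = (7 - (4)·-1.0000 - (3)·-0.6000) / (10) = 1.2800
  w = (12 - (3)·-1.0000 - (3)·0.0000) / (-10) = -1.5000
Iteration 3:
  u = (-11 - (-3)·1.2800 - (-2)·-1.5000) / (6) = -1.6933
  v = (7 - (4)·-2.0333 - (3)·-1.5000) / (10) = 1.9633
  w = (12 - (3)·-2.0333 - (3)·1.2800) / (-10) = -1.4260
Change: (0.3400, 0.6833, 0.0740) → max |·| = 0.6833

0.6833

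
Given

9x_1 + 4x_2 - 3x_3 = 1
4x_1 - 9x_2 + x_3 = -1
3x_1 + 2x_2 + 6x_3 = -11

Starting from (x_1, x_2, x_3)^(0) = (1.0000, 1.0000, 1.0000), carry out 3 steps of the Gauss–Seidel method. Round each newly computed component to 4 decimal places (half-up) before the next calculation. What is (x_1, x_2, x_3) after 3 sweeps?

Iteration 1:
  x_1 = (1 - (4)·1.0000 - (-3)·1.0000) / (9) = 0.0000
  x_2 = (-1 - (4)·0.0000 - (1)·1.0000) / (-9) = 0.2222
  x_3 = (-11 - (3)·0.0000 - (2)·0.2222) / (6) = -1.9074
Iteration 2:
  x_1 = (1 - (4)·0.2222 - (-3)·-1.9074) / (9) = -0.6234
  x_2 = (-1 - (4)·-0.6234 - (1)·-1.9074) / (-9) = -0.3779
  x_3 = (-11 - (3)·-0.6234 - (2)·-0.3779) / (6) = -1.3957
Iteration 3:
  x_1 = (1 - (4)·-0.3779 - (-3)·-1.3957) / (9) = -0.1862
  x_2 = (-1 - (4)·-0.1862 - (1)·-1.3957) / (-9) = -0.1267
  x_3 = (-11 - (3)·-0.1862 - (2)·-0.1267) / (6) = -1.6980

(-0.1862, -0.1267, -1.6980)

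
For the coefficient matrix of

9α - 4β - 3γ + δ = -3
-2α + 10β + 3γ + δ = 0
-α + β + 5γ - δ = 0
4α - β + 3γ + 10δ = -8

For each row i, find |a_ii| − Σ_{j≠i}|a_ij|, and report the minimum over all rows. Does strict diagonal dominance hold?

1

row 1: |9| − (4+3+1) = 1
row 2: |10| − (2+3+1) = 4
row 3: |5| − (1+1+1) = 2
row 4: |10| − (4+1+3) = 2
minimum over rows = 1 → strictly diagonally dominant (convergence guaranteed)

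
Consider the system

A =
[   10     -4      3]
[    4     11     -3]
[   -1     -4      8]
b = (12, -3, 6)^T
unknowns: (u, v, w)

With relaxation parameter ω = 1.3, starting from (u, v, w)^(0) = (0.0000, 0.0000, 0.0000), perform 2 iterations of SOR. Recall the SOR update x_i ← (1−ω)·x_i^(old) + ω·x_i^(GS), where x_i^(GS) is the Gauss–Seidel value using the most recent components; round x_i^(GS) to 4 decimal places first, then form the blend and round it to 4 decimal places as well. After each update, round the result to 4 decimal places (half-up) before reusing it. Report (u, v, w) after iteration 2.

(0.3219, 0.0048, 0.8748)

Iteration 1:
  u: GS value = (12 - (-4)·0.0000 - (3)·0.0000) / (10) = 1.2000;  u ← (1−ω)·0.0000 + ω·1.2000 = 1.5600
  v: GS value = (-3 - (4)·1.5600 - (-3)·0.0000) / (11) = -0.8400;  v ← (1−ω)·0.0000 + ω·-0.8400 = -1.0920
  w: GS value = (6 - (-1)·1.5600 - (-4)·-1.0920) / (8) = 0.3990;  w ← (1−ω)·0.0000 + ω·0.3990 = 0.5187
Iteration 2:
  u: GS value = (12 - (-4)·-1.0920 - (3)·0.5187) / (10) = 0.6076;  u ← (1−ω)·1.5600 + ω·0.6076 = 0.3219
  v: GS value = (-3 - (4)·0.3219 - (-3)·0.5187) / (11) = -0.2483;  v ← (1−ω)·-1.0920 + ω·-0.2483 = 0.0048
  w: GS value = (6 - (-1)·0.3219 - (-4)·0.0048) / (8) = 0.7926;  w ← (1−ω)·0.5187 + ω·0.7926 = 0.8748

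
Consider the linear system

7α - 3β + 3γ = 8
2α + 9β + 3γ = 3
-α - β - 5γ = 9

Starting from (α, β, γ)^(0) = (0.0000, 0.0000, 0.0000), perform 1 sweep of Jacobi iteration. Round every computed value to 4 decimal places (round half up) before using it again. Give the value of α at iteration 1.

1.1429

Iteration 1:
  α = (8 - (-3)·0.0000 - (3)·0.0000) / (7) = 1.1429
  β = (3 - (2)·0.0000 - (3)·0.0000) / (9) = 0.3333
  γ = (9 - (-1)·0.0000 - (-1)·0.0000) / (-5) = -1.8000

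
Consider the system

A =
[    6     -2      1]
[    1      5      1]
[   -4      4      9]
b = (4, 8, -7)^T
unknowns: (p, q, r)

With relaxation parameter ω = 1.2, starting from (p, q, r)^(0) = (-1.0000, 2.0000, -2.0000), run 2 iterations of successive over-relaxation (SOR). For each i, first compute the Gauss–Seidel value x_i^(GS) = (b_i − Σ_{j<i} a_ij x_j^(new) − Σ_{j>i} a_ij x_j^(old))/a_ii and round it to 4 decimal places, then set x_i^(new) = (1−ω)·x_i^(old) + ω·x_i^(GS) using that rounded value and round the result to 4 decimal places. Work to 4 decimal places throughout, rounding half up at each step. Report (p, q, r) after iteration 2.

Iteration 1:
  p: GS value = (4 - (-2)·2.0000 - (1)·-2.0000) / (6) = 1.6667;  p ← (1−ω)·-1.0000 + ω·1.6667 = 2.2000
  q: GS value = (8 - (1)·2.2000 - (1)·-2.0000) / (5) = 1.5600;  q ← (1−ω)·2.0000 + ω·1.5600 = 1.4720
  r: GS value = (-7 - (-4)·2.2000 - (4)·1.4720) / (9) = -0.4542;  r ← (1−ω)·-2.0000 + ω·-0.4542 = -0.1450
Iteration 2:
  p: GS value = (4 - (-2)·1.4720 - (1)·-0.1450) / (6) = 1.1815;  p ← (1−ω)·2.2000 + ω·1.1815 = 0.9778
  q: GS value = (8 - (1)·0.9778 - (1)·-0.1450) / (5) = 1.4334;  q ← (1−ω)·1.4720 + ω·1.4334 = 1.4257
  r: GS value = (-7 - (-4)·0.9778 - (4)·1.4257) / (9) = -0.9768;  r ← (1−ω)·-0.1450 + ω·-0.9768 = -1.1432

(0.9778, 1.4257, -1.1432)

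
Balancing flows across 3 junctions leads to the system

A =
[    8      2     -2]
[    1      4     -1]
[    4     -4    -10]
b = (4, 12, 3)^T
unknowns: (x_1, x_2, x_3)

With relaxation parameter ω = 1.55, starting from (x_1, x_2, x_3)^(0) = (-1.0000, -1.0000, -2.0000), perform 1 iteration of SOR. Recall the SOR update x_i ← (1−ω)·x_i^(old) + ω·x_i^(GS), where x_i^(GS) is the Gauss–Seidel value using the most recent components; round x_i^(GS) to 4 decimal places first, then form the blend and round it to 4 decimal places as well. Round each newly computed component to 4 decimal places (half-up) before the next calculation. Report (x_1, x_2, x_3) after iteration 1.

Iteration 1:
  x_1: GS value = (4 - (2)·-1.0000 - (-2)·-2.0000) / (8) = 0.2500;  x_1 ← (1−ω)·-1.0000 + ω·0.2500 = 0.9375
  x_2: GS value = (12 - (1)·0.9375 - (-1)·-2.0000) / (4) = 2.2656;  x_2 ← (1−ω)·-1.0000 + ω·2.2656 = 4.0617
  x_3: GS value = (3 - (4)·0.9375 - (-4)·4.0617) / (-10) = -1.5497;  x_3 ← (1−ω)·-2.0000 + ω·-1.5497 = -1.3020

(0.9375, 4.0617, -1.3020)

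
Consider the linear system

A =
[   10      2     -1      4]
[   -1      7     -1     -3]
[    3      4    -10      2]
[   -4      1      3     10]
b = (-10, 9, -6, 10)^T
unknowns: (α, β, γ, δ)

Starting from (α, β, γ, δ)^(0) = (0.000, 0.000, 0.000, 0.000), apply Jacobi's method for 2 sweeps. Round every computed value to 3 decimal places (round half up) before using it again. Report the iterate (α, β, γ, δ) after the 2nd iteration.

(-1.597, 1.657, 1.014, 0.291)

Iteration 1:
  α = (-10 - (2)·0.000 - (-1)·0.000 - (4)·0.000) / (10) = -1.000
  β = (9 - (-1)·0.000 - (-1)·0.000 - (-3)·0.000) / (7) = 1.286
  γ = (-6 - (3)·0.000 - (4)·0.000 - (2)·0.000) / (-10) = 0.600
  δ = (10 - (-4)·0.000 - (1)·0.000 - (3)·0.000) / (10) = 1.000
Iteration 2:
  α = (-10 - (2)·1.286 - (-1)·0.600 - (4)·1.000) / (10) = -1.597
  β = (9 - (-1)·-1.000 - (-1)·0.600 - (-3)·1.000) / (7) = 1.657
  γ = (-6 - (3)·-1.000 - (4)·1.286 - (2)·1.000) / (-10) = 1.014
  δ = (10 - (-4)·-1.000 - (1)·1.286 - (3)·0.600) / (10) = 0.291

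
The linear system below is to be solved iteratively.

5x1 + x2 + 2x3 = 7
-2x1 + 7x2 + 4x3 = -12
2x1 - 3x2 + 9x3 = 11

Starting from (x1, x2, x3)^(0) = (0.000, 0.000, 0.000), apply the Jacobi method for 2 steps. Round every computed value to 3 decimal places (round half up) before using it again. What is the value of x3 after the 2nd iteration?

Iteration 1:
  x1 = (7 - (1)·0.000 - (2)·0.000) / (5) = 1.400
  x2 = (-12 - (-2)·0.000 - (4)·0.000) / (7) = -1.714
  x3 = (11 - (2)·0.000 - (-3)·0.000) / (9) = 1.222
Iteration 2:
  x1 = (7 - (1)·-1.714 - (2)·1.222) / (5) = 1.254
  x2 = (-12 - (-2)·1.400 - (4)·1.222) / (7) = -2.013
  x3 = (11 - (2)·1.400 - (-3)·-1.714) / (9) = 0.340

0.340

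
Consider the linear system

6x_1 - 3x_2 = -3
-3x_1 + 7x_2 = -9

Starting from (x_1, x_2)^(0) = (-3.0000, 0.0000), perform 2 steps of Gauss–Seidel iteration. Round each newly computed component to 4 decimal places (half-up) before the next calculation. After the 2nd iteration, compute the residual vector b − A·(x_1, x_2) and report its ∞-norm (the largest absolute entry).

Iteration 1:
  x_1 = (-3 - (-3)·0.0000) / (6) = -0.5000
  x_2 = (-9 - (-3)·-0.5000) / (7) = -1.5000
Iteration 2:
  x_1 = (-3 - (-3)·-1.5000) / (6) = -1.2500
  x_2 = (-9 - (-3)·-1.2500) / (7) = -1.8214
Residual b − A·x = (-0.9642, -0.0002); ∞-norm = 0.9642

0.9642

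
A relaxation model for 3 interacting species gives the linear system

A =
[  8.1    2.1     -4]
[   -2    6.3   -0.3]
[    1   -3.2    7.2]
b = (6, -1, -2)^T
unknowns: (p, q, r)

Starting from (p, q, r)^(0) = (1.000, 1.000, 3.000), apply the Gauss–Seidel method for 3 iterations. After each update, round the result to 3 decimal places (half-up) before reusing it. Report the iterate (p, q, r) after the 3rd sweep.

Iteration 1:
  p = (6 - (2.1)·1.000 - (-4)·3.000) / (8.1) = 1.963
  q = (-1 - (-2)·1.963 - (-0.3)·3.000) / (6.3) = 0.607
  r = (-2 - (1)·1.963 - (-3.2)·0.607) / (7.2) = -0.281
Iteration 2:
  p = (6 - (2.1)·0.607 - (-4)·-0.281) / (8.1) = 0.445
  q = (-1 - (-2)·0.445 - (-0.3)·-0.281) / (6.3) = -0.031
  r = (-2 - (1)·0.445 - (-3.2)·-0.031) / (7.2) = -0.353
Iteration 3:
  p = (6 - (2.1)·-0.031 - (-4)·-0.353) / (8.1) = 0.574
  q = (-1 - (-2)·0.574 - (-0.3)·-0.353) / (6.3) = 0.007
  r = (-2 - (1)·0.574 - (-3.2)·0.007) / (7.2) = -0.354

(0.574, 0.007, -0.354)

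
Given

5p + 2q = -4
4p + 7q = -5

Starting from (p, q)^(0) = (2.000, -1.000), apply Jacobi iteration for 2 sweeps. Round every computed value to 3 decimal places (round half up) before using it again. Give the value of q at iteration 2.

-0.486

Iteration 1:
  p = (-4 - (2)·-1.000) / (5) = -0.400
  q = (-5 - (4)·2.000) / (7) = -1.857
Iteration 2:
  p = (-4 - (2)·-1.857) / (5) = -0.057
  q = (-5 - (4)·-0.400) / (7) = -0.486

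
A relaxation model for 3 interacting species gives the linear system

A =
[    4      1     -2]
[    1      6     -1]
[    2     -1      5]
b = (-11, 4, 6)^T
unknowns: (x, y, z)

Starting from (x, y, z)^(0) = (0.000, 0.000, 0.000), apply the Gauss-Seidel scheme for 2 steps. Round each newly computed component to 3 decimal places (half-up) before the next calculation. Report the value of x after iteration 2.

-1.769

Iteration 1:
  x = (-11 - (1)·0.000 - (-2)·0.000) / (4) = -2.750
  y = (4 - (1)·-2.750 - (-1)·0.000) / (6) = 1.125
  z = (6 - (2)·-2.750 - (-1)·1.125) / (5) = 2.525
Iteration 2:
  x = (-11 - (1)·1.125 - (-2)·2.525) / (4) = -1.769
  y = (4 - (1)·-1.769 - (-1)·2.525) / (6) = 1.382
  z = (6 - (2)·-1.769 - (-1)·1.382) / (5) = 2.184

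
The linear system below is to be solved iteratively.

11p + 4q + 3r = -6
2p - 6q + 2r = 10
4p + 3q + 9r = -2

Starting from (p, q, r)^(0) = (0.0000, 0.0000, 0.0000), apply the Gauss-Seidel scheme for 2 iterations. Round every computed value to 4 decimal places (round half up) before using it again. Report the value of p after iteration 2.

Iteration 1:
  p = (-6 - (4)·0.0000 - (3)·0.0000) / (11) = -0.5455
  q = (10 - (2)·-0.5455 - (2)·0.0000) / (-6) = -1.8485
  r = (-2 - (4)·-0.5455 - (3)·-1.8485) / (9) = 0.6364
Iteration 2:
  p = (-6 - (4)·-1.8485 - (3)·0.6364) / (11) = -0.0468
  q = (10 - (2)·-0.0468 - (2)·0.6364) / (-6) = -1.4701
  r = (-2 - (4)·-0.0468 - (3)·-1.4701) / (9) = 0.2886

-0.0468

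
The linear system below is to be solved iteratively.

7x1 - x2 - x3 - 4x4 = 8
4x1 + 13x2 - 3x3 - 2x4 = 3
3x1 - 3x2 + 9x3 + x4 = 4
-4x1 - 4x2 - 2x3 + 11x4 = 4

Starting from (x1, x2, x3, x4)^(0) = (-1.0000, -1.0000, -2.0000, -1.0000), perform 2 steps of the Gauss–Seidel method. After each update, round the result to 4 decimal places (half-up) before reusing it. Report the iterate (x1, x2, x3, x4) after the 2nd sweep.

Iteration 1:
  x1 = (8 - (-1)·-1.0000 - (-1)·-2.0000 - (-4)·-1.0000) / (7) = 0.1429
  x2 = (3 - (4)·0.1429 - (-3)·-2.0000 - (-2)·-1.0000) / (13) = -0.4286
  x3 = (4 - (3)·0.1429 - (-3)·-0.4286 - (1)·-1.0000) / (9) = 0.3651
  x4 = (4 - (-4)·0.1429 - (-4)·-0.4286 - (-2)·0.3651) / (11) = 0.3261
Iteration 2:
  x1 = (8 - (-1)·-0.4286 - (-1)·0.3651 - (-4)·0.3261) / (7) = 1.3201
  x2 = (3 - (4)·1.3201 - (-3)·0.3651 - (-2)·0.3261) / (13) = -0.0410
  x3 = (4 - (3)·1.3201 - (-3)·-0.0410 - (1)·0.3261) / (9) = -0.0455
  x4 = (4 - (-4)·1.3201 - (-4)·-0.0410 - (-2)·-0.0455) / (11) = 0.8205

(1.3201, -0.0410, -0.0455, 0.8205)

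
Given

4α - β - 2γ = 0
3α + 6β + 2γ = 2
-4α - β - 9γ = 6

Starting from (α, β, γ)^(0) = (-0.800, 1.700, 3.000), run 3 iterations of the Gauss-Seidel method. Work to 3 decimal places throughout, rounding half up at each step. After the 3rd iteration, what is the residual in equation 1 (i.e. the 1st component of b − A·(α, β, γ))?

-1.847

Iteration 1:
  α = (0 - (-1)·1.700 - (-2)·3.000) / (4) = 1.925
  β = (2 - (3)·1.925 - (2)·3.000) / (6) = -1.629
  γ = (6 - (-4)·1.925 - (-1)·-1.629) / (-9) = -1.341
Iteration 2:
  α = (0 - (-1)·-1.629 - (-2)·-1.341) / (4) = -1.078
  β = (2 - (3)·-1.078 - (2)·-1.341) / (6) = 1.319
  γ = (6 - (-4)·-1.078 - (-1)·1.319) / (-9) = -0.334
Iteration 3:
  α = (0 - (-1)·1.319 - (-2)·-0.334) / (4) = 0.163
  β = (2 - (3)·0.163 - (2)·-0.334) / (6) = 0.363
  γ = (6 - (-4)·0.163 - (-1)·0.363) / (-9) = -0.779
Residual b − A·x = (-1.847, 0.891, 0.004)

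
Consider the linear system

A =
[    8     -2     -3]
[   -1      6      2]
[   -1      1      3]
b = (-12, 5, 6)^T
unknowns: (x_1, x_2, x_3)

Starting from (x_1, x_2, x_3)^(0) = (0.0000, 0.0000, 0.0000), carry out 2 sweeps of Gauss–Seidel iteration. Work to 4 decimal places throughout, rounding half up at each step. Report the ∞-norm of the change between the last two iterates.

0.6354

Iteration 1:
  x_1 = (-12 - (-2)·0.0000 - (-3)·0.0000) / (8) = -1.5000
  x_2 = (5 - (-1)·-1.5000 - (2)·0.0000) / (6) = 0.5833
  x_3 = (6 - (-1)·-1.5000 - (1)·0.5833) / (3) = 1.3056
Iteration 2:
  x_1 = (-12 - (-2)·0.5833 - (-3)·1.3056) / (8) = -0.8646
  x_2 = (5 - (-1)·-0.8646 - (2)·1.3056) / (6) = 0.2540
  x_3 = (6 - (-1)·-0.8646 - (1)·0.2540) / (3) = 1.6271
Change: (0.6354, -0.3293, 0.3215) → max |·| = 0.6354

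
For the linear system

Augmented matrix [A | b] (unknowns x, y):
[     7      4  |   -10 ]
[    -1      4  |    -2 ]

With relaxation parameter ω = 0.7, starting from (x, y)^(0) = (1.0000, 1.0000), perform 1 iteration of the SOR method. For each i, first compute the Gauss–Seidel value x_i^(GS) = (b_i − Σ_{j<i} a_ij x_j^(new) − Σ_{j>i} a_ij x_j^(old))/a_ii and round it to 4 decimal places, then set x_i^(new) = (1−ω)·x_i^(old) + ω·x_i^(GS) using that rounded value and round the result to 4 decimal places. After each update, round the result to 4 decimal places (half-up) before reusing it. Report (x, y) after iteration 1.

Iteration 1:
  x: GS value = (-10 - (4)·1.0000) / (7) = -2.0000;  x ← (1−ω)·1.0000 + ω·-2.0000 = -1.1000
  y: GS value = (-2 - (-1)·-1.1000) / (4) = -0.7750;  y ← (1−ω)·1.0000 + ω·-0.7750 = -0.2425

(-1.1000, -0.2425)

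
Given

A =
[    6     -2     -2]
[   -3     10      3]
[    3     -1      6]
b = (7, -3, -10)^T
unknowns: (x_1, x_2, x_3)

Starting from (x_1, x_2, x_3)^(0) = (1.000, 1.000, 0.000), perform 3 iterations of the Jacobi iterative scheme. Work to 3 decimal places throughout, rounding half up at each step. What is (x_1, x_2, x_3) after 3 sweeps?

Iteration 1:
  x_1 = (7 - (-2)·1.000 - (-2)·0.000) / (6) = 1.500
  x_2 = (-3 - (-3)·1.000 - (3)·0.000) / (10) = 0.000
  x_3 = (-10 - (3)·1.000 - (-1)·1.000) / (6) = -2.000
Iteration 2:
  x_1 = (7 - (-2)·0.000 - (-2)·-2.000) / (6) = 0.500
  x_2 = (-3 - (-3)·1.500 - (3)·-2.000) / (10) = 0.750
  x_3 = (-10 - (3)·1.500 - (-1)·0.000) / (6) = -2.417
Iteration 3:
  x_1 = (7 - (-2)·0.750 - (-2)·-2.417) / (6) = 0.611
  x_2 = (-3 - (-3)·0.500 - (3)·-2.417) / (10) = 0.575
  x_3 = (-10 - (3)·0.500 - (-1)·0.750) / (6) = -1.792

(0.611, 0.575, -1.792)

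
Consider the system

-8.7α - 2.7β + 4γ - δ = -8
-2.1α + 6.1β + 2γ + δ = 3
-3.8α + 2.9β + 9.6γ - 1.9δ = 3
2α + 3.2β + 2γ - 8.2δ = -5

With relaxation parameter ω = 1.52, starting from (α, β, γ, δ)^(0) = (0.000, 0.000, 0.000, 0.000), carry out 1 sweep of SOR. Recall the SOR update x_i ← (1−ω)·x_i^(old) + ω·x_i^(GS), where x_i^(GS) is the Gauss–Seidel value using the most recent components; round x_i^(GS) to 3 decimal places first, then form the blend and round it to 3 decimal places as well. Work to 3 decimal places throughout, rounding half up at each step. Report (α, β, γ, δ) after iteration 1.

Iteration 1:
  α: GS value = (-8 - (-2.7)·0.000 - (4)·0.000 - (-1)·0.000) / (-8.7) = 0.920;  α ← (1−ω)·0.000 + ω·0.920 = 1.398
  β: GS value = (3 - (-2.1)·1.398 - (2)·0.000 - (1)·0.000) / (6.1) = 0.973;  β ← (1−ω)·0.000 + ω·0.973 = 1.479
  γ: GS value = (3 - (-3.8)·1.398 - (2.9)·1.479 - (-1.9)·0.000) / (9.6) = 0.419;  γ ← (1−ω)·0.000 + ω·0.419 = 0.637
  δ: GS value = (-5 - (2)·1.398 - (3.2)·1.479 - (2)·0.637) / (-8.2) = 1.683;  δ ← (1−ω)·0.000 + ω·1.683 = 2.558

(1.398, 1.479, 0.637, 2.558)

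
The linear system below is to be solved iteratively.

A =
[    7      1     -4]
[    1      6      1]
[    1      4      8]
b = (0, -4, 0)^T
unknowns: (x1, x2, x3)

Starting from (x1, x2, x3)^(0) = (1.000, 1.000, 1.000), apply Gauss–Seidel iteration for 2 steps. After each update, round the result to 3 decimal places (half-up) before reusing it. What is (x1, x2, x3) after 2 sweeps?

Iteration 1:
  x1 = (0 - (1)·1.000 - (-4)·1.000) / (7) = 0.429
  x2 = (-4 - (1)·0.429 - (1)·1.000) / (6) = -0.905
  x3 = (0 - (1)·0.429 - (4)·-0.905) / (8) = 0.399
Iteration 2:
  x1 = (0 - (1)·-0.905 - (-4)·0.399) / (7) = 0.357
  x2 = (-4 - (1)·0.357 - (1)·0.399) / (6) = -0.793
  x3 = (0 - (1)·0.357 - (4)·-0.793) / (8) = 0.352

(0.357, -0.793, 0.352)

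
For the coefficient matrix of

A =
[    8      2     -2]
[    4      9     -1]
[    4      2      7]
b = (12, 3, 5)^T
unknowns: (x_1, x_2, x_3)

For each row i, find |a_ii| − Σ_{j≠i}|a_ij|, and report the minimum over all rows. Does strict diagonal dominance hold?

row 1: |8| − (2+2) = 4
row 2: |9| − (4+1) = 4
row 3: |7| − (4+2) = 1
minimum over rows = 1 → strictly diagonally dominant (convergence guaranteed)

1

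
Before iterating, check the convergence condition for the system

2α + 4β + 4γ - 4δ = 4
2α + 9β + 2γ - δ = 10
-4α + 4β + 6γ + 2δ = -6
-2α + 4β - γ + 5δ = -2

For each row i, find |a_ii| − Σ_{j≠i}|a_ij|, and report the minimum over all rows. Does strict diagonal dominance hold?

row 1: |2| − (4+4+4) = -10
row 2: |9| − (2+2+1) = 4
row 3: |6| − (4+4+2) = -4
row 4: |5| − (2+4+1) = -2
minimum over rows = -10 → not strictly diagonally dominant

-10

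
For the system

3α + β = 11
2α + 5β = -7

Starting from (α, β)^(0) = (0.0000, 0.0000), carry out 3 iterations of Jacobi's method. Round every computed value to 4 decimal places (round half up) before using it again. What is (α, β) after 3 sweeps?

Iteration 1:
  α = (11 - (1)·0.0000) / (3) = 3.6667
  β = (-7 - (2)·0.0000) / (5) = -1.4000
Iteration 2:
  α = (11 - (1)·-1.4000) / (3) = 4.1333
  β = (-7 - (2)·3.6667) / (5) = -2.8667
Iteration 3:
  α = (11 - (1)·-2.8667) / (3) = 4.6222
  β = (-7 - (2)·4.1333) / (5) = -3.0533

(4.6222, -3.0533)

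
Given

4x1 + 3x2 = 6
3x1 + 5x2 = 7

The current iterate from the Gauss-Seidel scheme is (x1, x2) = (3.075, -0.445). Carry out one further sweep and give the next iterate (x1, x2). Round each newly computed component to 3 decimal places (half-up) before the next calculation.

(1.834, 0.300)

One sweep:
  x1 = (6 - (3)·-0.445) / (4) = 1.834
  x2 = (7 - (3)·1.834) / (5) = 0.300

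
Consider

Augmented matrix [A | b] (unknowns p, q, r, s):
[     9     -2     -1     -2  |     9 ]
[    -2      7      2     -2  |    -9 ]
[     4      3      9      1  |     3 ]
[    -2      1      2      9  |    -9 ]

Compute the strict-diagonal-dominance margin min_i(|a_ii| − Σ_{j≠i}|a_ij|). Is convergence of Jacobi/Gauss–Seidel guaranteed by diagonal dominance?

1

row 1: |9| − (2+1+2) = 4
row 2: |7| − (2+2+2) = 1
row 3: |9| − (4+3+1) = 1
row 4: |9| − (2+1+2) = 4
minimum over rows = 1 → strictly diagonally dominant (convergence guaranteed)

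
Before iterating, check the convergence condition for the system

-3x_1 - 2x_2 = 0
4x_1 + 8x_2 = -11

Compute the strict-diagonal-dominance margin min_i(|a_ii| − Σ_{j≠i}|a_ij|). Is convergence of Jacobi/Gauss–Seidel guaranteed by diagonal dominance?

row 1: |-3| − (2) = 1
row 2: |8| − (4) = 4
minimum over rows = 1 → strictly diagonally dominant (convergence guaranteed)

1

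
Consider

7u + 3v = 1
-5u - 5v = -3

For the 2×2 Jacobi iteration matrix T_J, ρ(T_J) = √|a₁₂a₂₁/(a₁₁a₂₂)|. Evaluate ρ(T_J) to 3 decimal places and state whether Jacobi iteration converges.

a₁₂a₂₁/(a₁₁a₂₂) = (3)·(-5) / ((7)·(-5)) = 0.428571
ρ = √|0.428571| = √0.428571 = 0.655
ρ < 1, so Jacobi converges

0.655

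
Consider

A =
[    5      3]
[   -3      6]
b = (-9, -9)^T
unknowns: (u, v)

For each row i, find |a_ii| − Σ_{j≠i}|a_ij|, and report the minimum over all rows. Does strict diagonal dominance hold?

2

row 1: |5| − (3) = 2
row 2: |6| − (3) = 3
minimum over rows = 2 → strictly diagonally dominant (convergence guaranteed)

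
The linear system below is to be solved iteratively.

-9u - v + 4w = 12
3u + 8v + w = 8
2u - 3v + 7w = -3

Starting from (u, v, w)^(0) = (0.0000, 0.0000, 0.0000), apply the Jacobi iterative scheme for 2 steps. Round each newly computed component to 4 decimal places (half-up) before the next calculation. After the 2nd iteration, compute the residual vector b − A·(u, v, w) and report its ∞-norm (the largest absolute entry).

Iteration 1:
  u = (12 - (-1)·0.0000 - (4)·0.0000) / (-9) = -1.3333
  v = (8 - (3)·0.0000 - (1)·0.0000) / (8) = 1.0000
  w = (-3 - (2)·0.0000 - (-3)·0.0000) / (7) = -0.4286
Iteration 2:
  u = (12 - (-1)·1.0000 - (4)·-0.4286) / (-9) = -1.6349
  v = (8 - (3)·-1.3333 - (1)·-0.4286) / (8) = 1.5536
  w = (-3 - (2)·-1.3333 - (-3)·1.0000) / (7) = 0.3809
Residual b − A·x = (-2.6841, 0.0950, 2.2643); ∞-norm = 2.6841

2.6841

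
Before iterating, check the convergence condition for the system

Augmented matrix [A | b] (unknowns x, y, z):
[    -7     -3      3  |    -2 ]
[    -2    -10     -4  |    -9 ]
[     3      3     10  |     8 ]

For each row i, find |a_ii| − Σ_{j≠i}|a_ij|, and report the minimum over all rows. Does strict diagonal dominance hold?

1

row 1: |-7| − (3+3) = 1
row 2: |-10| − (2+4) = 4
row 3: |10| − (3+3) = 4
minimum over rows = 1 → strictly diagonally dominant (convergence guaranteed)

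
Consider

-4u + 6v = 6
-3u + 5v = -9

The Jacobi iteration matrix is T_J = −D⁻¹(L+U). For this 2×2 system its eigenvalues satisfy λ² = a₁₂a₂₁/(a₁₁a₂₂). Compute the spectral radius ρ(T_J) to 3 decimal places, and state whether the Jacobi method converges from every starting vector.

a₁₂a₂₁/(a₁₁a₂₂) = (6)·(-3) / ((-4)·(5)) = 0.900000
ρ = √|0.900000| = √0.900000 = 0.949
ρ < 1, so Jacobi converges

0.949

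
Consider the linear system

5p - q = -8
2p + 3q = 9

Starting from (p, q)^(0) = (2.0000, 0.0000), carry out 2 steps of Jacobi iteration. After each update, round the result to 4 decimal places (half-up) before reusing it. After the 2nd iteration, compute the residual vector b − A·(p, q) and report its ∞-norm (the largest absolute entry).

2.4002

Iteration 1:
  p = (-8 - (-1)·0.0000) / (5) = -1.6000
  q = (9 - (2)·2.0000) / (3) = 1.6667
Iteration 2:
  p = (-8 - (-1)·1.6667) / (5) = -1.2667
  q = (9 - (2)·-1.6000) / (3) = 4.0667
Residual b − A·x = (2.4002, -0.6667); ∞-norm = 2.4002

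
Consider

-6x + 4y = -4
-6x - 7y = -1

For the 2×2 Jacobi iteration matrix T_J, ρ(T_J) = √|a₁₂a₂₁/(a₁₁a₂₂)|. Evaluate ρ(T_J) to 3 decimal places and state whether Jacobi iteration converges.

a₁₂a₂₁/(a₁₁a₂₂) = (4)·(-6) / ((-6)·(-7)) = -0.571429
ρ = √|-0.571429| = √0.571429 = 0.756
ρ < 1, so Jacobi converges

0.756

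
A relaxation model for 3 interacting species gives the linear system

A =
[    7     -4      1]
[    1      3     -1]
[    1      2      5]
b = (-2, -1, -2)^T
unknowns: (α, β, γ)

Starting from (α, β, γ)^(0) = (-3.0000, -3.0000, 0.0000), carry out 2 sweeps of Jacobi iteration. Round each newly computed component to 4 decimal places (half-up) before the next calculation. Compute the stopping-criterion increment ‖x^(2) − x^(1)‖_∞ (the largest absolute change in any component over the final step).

1.8953

Iteration 1:
  α = (-2 - (-4)·-3.0000 - (1)·0.0000) / (7) = -2.0000
  β = (-1 - (1)·-3.0000 - (-1)·0.0000) / (3) = 0.6667
  γ = (-2 - (1)·-3.0000 - (2)·-3.0000) / (5) = 1.4000
Iteration 2:
  α = (-2 - (-4)·0.6667 - (1)·1.4000) / (7) = -0.1047
  β = (-1 - (1)·-2.0000 - (-1)·1.4000) / (3) = 0.8000
  γ = (-2 - (1)·-2.0000 - (2)·0.6667) / (5) = -0.2667
Change: (1.8953, 0.1333, -1.6667) → max |·| = 1.8953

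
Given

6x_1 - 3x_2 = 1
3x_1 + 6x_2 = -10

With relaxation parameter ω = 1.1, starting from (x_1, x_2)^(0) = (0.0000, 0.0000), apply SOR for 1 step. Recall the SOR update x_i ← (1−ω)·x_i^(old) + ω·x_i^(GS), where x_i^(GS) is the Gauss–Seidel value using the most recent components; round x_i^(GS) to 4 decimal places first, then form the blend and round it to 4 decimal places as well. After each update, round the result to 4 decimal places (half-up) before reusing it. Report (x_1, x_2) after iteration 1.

(0.1834, -1.9342)

Iteration 1:
  x_1: GS value = (1 - (-3)·0.0000) / (6) = 0.1667;  x_1 ← (1−ω)·0.0000 + ω·0.1667 = 0.1834
  x_2: GS value = (-10 - (3)·0.1834) / (6) = -1.7584;  x_2 ← (1−ω)·0.0000 + ω·-1.7584 = -1.9342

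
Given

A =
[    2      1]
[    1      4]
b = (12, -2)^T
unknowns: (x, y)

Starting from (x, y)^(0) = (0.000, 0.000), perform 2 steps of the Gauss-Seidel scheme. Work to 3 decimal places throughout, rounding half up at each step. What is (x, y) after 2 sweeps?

(7.000, -2.250)

Iteration 1:
  x = (12 - (1)·0.000) / (2) = 6.000
  y = (-2 - (1)·6.000) / (4) = -2.000
Iteration 2:
  x = (12 - (1)·-2.000) / (2) = 7.000
  y = (-2 - (1)·7.000) / (4) = -2.250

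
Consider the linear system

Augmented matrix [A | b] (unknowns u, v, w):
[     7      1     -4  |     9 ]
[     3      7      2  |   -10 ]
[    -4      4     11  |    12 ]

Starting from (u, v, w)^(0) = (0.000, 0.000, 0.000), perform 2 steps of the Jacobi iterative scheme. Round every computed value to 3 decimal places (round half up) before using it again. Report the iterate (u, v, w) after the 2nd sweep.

(2.113, -2.291, 2.078)

Iteration 1:
  u = (9 - (1)·0.000 - (-4)·0.000) / (7) = 1.286
  v = (-10 - (3)·0.000 - (2)·0.000) / (7) = -1.429
  w = (12 - (-4)·0.000 - (4)·0.000) / (11) = 1.091
Iteration 2:
  u = (9 - (1)·-1.429 - (-4)·1.091) / (7) = 2.113
  v = (-10 - (3)·1.286 - (2)·1.091) / (7) = -2.291
  w = (12 - (-4)·1.286 - (4)·-1.429) / (11) = 2.078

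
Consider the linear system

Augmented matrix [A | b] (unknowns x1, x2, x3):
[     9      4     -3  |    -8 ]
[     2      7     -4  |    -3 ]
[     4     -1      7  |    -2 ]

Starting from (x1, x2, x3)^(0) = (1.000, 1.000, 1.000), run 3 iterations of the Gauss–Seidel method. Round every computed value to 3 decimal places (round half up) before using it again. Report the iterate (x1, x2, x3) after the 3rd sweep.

(-0.818, -0.039, 0.176)

Iteration 1:
  x1 = (-8 - (4)·1.000 - (-3)·1.000) / (9) = -1.000
  x2 = (-3 - (2)·-1.000 - (-4)·1.000) / (7) = 0.429
  x3 = (-2 - (4)·-1.000 - (-1)·0.429) / (7) = 0.347
Iteration 2:
  x1 = (-8 - (4)·0.429 - (-3)·0.347) / (9) = -0.964
  x2 = (-3 - (2)·-0.964 - (-4)·0.347) / (7) = 0.045
  x3 = (-2 - (4)·-0.964 - (-1)·0.045) / (7) = 0.272
Iteration 3:
  x1 = (-8 - (4)·0.045 - (-3)·0.272) / (9) = -0.818
  x2 = (-3 - (2)·-0.818 - (-4)·0.272) / (7) = -0.039
  x3 = (-2 - (4)·-0.818 - (-1)·-0.039) / (7) = 0.176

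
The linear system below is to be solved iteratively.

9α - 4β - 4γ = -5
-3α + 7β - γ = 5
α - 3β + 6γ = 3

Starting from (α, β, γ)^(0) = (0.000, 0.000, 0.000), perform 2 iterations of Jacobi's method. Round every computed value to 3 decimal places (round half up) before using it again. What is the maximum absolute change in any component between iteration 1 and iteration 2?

0.540

Iteration 1:
  α = (-5 - (-4)·0.000 - (-4)·0.000) / (9) = -0.556
  β = (5 - (-3)·0.000 - (-1)·0.000) / (7) = 0.714
  γ = (3 - (1)·0.000 - (-3)·0.000) / (6) = 0.500
Iteration 2:
  α = (-5 - (-4)·0.714 - (-4)·0.500) / (9) = -0.016
  β = (5 - (-3)·-0.556 - (-1)·0.500) / (7) = 0.547
  γ = (3 - (1)·-0.556 - (-3)·0.714) / (6) = 0.950
Change: (0.540, -0.167, 0.450) → max |·| = 0.540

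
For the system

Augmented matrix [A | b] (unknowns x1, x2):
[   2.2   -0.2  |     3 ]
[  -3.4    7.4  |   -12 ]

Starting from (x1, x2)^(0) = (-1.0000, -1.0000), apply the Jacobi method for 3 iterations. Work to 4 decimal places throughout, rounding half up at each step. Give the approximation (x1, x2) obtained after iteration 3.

(1.2694, -1.0820)

Iteration 1:
  x1 = (3 - (-0.2)·-1.0000) / (2.2) = 1.2727
  x2 = (-12 - (-3.4)·-1.0000) / (7.4) = -2.0811
Iteration 2:
  x1 = (3 - (-0.2)·-2.0811) / (2.2) = 1.1744
  x2 = (-12 - (-3.4)·1.2727) / (7.4) = -1.0369
Iteration 3:
  x1 = (3 - (-0.2)·-1.0369) / (2.2) = 1.2694
  x2 = (-12 - (-3.4)·1.1744) / (7.4) = -1.0820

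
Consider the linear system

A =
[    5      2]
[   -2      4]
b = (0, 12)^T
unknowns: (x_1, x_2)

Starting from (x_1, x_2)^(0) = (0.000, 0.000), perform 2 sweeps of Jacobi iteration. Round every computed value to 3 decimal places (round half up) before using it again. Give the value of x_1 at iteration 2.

-1.200

Iteration 1:
  x_1 = (0 - (2)·0.000) / (5) = 0.000
  x_2 = (12 - (-2)·0.000) / (4) = 3.000
Iteration 2:
  x_1 = (0 - (2)·3.000) / (5) = -1.200
  x_2 = (12 - (-2)·0.000) / (4) = 3.000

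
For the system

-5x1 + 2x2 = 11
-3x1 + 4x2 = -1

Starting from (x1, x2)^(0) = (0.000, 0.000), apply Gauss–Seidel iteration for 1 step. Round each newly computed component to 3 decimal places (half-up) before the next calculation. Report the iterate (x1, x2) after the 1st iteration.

Iteration 1:
  x1 = (11 - (2)·0.000) / (-5) = -2.200
  x2 = (-1 - (-3)·-2.200) / (4) = -1.900

(-2.200, -1.900)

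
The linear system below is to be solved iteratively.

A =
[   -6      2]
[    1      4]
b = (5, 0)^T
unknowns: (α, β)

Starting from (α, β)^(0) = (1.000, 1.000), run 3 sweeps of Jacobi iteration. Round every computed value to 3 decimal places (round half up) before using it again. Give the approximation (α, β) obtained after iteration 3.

Iteration 1:
  α = (5 - (2)·1.000) / (-6) = -0.500
  β = (0 - (1)·1.000) / (4) = -0.250
Iteration 2:
  α = (5 - (2)·-0.250) / (-6) = -0.917
  β = (0 - (1)·-0.500) / (4) = 0.125
Iteration 3:
  α = (5 - (2)·0.125) / (-6) = -0.792
  β = (0 - (1)·-0.917) / (4) = 0.229

(-0.792, 0.229)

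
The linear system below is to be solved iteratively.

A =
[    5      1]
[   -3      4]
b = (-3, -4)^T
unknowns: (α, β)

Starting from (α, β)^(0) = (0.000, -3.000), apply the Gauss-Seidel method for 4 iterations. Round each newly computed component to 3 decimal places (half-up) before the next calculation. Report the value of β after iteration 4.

-1.262

Iteration 1:
  α = (-3 - (1)·-3.000) / (5) = 0.000
  β = (-4 - (-3)·0.000) / (4) = -1.000
Iteration 2:
  α = (-3 - (1)·-1.000) / (5) = -0.400
  β = (-4 - (-3)·-0.400) / (4) = -1.300
Iteration 3:
  α = (-3 - (1)·-1.300) / (5) = -0.340
  β = (-4 - (-3)·-0.340) / (4) = -1.255
Iteration 4:
  α = (-3 - (1)·-1.255) / (5) = -0.349
  β = (-4 - (-3)·-0.349) / (4) = -1.262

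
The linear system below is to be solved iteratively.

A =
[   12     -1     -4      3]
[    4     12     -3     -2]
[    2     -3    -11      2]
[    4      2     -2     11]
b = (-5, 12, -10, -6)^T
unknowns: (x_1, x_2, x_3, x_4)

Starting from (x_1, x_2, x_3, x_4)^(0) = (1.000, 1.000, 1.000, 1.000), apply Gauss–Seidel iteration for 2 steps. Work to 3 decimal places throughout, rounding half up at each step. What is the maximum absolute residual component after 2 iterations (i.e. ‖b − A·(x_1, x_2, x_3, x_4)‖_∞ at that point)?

0.735

Iteration 1:
  x_1 = (-5 - (-1)·1.000 - (-4)·1.000 - (3)·1.000) / (12) = -0.250
  x_2 = (12 - (4)·-0.250 - (-3)·1.000 - (-2)·1.000) / (12) = 1.500
  x_3 = (-10 - (2)·-0.250 - (-3)·1.500 - (2)·1.000) / (-11) = 0.636
  x_4 = (-6 - (4)·-0.250 - (2)·1.500 - (-2)·0.636) / (11) = -0.612
Iteration 2:
  x_1 = (-5 - (-1)·1.500 - (-4)·0.636 - (3)·-0.612) / (12) = 0.073
  x_2 = (12 - (4)·0.073 - (-3)·0.636 - (-2)·-0.612) / (12) = 1.033
  x_3 = (-10 - (2)·0.073 - (-3)·1.033 - (2)·-0.612) / (-11) = 0.529
  x_4 = (-6 - (4)·0.073 - (2)·1.033 - (-2)·0.529) / (11) = -0.664
Residual b − A·x = (-0.735, -0.429, 0.100, 0.004); ∞-norm = 0.735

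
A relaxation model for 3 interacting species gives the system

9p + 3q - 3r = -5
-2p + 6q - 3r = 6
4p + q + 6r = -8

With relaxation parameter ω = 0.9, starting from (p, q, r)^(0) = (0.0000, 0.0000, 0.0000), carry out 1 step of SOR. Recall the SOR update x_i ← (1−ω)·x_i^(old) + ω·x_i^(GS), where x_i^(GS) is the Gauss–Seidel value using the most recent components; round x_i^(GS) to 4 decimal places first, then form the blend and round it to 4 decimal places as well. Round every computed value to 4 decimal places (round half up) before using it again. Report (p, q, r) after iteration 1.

(-0.5000, 0.7500, -1.0125)

Iteration 1:
  p: GS value = (-5 - (3)·0.0000 - (-3)·0.0000) / (9) = -0.5556;  p ← (1−ω)·0.0000 + ω·-0.5556 = -0.5000
  q: GS value = (6 - (-2)·-0.5000 - (-3)·0.0000) / (6) = 0.8333;  q ← (1−ω)·0.0000 + ω·0.8333 = 0.7500
  r: GS value = (-8 - (4)·-0.5000 - (1)·0.7500) / (6) = -1.1250;  r ← (1−ω)·0.0000 + ω·-1.1250 = -1.0125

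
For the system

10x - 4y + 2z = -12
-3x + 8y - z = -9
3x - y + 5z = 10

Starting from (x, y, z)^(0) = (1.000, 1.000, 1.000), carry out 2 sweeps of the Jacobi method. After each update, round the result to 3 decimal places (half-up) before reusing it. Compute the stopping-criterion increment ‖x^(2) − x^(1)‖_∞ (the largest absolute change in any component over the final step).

Iteration 1:
  x = (-12 - (-4)·1.000 - (2)·1.000) / (10) = -1.000
  y = (-9 - (-3)·1.000 - (-1)·1.000) / (8) = -0.625
  z = (10 - (3)·1.000 - (-1)·1.000) / (5) = 1.600
Iteration 2:
  x = (-12 - (-4)·-0.625 - (2)·1.600) / (10) = -1.770
  y = (-9 - (-3)·-1.000 - (-1)·1.600) / (8) = -1.300
  z = (10 - (3)·-1.000 - (-1)·-0.625) / (5) = 2.475
Change: (-0.770, -0.675, 0.875) → max |·| = 0.875

0.875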